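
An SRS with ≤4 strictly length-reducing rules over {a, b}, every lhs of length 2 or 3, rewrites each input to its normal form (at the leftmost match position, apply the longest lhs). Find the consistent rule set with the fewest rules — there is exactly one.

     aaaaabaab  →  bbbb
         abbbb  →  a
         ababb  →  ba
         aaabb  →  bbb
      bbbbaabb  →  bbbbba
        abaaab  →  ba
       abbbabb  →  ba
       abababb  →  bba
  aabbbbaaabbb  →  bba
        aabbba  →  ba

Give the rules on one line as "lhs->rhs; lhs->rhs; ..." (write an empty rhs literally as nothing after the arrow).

  | aaaaabaab => baabaab => bbaaab => bbbb
  | abbbb => abbb => abb => ab => a
  | ababb => aabb => bab => ba
  | aaabb => bbb

aa->a; aaa->b; aab->ba; ab->a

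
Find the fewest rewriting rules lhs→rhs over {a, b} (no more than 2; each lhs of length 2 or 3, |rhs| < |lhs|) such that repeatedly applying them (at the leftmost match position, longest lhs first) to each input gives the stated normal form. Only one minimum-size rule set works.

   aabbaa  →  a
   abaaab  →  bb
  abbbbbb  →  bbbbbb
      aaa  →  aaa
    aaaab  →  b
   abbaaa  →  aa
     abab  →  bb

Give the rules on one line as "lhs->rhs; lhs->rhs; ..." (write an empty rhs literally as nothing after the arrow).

  | aabbaa => abbaa => bbaa => a
  | abaaab => baaab => baab => bab => bb
  | abbbbbb => bbbbbb
  | aaa

ab->b; bba->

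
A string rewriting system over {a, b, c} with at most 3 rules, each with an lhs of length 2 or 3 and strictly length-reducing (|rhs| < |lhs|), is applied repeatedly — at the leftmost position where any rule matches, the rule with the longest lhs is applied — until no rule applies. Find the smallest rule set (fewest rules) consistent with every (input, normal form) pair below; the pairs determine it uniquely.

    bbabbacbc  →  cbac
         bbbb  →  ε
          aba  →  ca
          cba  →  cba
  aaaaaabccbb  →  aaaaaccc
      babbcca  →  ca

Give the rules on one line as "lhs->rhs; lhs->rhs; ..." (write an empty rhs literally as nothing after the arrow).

ab->c; bb->; bc->

  | bbabbacbc => abbacbc => cbacbc => cbac
  | bbbb => bb => ε
  | aba => ca
  | cba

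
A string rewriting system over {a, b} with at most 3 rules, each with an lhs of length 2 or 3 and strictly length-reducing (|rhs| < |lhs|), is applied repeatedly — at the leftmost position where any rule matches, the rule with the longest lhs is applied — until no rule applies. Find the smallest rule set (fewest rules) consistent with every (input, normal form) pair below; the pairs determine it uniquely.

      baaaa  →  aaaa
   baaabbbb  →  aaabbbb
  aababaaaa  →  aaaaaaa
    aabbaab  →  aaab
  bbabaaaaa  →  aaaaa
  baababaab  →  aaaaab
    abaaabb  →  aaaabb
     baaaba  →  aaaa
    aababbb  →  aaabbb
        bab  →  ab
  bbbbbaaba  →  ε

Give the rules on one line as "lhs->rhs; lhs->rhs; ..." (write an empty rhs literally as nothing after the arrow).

ba->a; bba->

  | baaaa => aaaa
  | baaabbbb => aaabbbb
  | aababaaaa => aaabaaaa => aaaaaaa
  | aabbaab => aaab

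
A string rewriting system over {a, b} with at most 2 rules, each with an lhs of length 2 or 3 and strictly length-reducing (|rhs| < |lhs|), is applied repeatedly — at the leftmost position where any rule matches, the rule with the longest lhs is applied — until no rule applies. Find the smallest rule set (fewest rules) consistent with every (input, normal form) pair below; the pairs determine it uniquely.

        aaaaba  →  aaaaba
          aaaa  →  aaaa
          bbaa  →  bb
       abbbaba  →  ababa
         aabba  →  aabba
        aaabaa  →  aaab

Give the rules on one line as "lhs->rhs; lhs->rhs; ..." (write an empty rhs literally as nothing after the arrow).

  | aaaaba
  | aaaa
  | bbaa => bb
  | abbbaba => ababa

baa->b; bbb->b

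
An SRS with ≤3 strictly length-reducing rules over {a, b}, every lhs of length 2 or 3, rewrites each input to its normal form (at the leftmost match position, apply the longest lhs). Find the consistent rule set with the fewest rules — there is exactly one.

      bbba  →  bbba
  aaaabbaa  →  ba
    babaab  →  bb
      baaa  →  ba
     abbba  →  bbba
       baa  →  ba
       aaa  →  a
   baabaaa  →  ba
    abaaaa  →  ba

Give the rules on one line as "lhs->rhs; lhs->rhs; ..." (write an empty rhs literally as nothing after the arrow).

  | bbba
  | aaaabbaa => aaabbaa => aabbaa => baa => ba
  | babaab => bbaab => bb
  | baaa => baa => ba

aa->a; aab->; ab->b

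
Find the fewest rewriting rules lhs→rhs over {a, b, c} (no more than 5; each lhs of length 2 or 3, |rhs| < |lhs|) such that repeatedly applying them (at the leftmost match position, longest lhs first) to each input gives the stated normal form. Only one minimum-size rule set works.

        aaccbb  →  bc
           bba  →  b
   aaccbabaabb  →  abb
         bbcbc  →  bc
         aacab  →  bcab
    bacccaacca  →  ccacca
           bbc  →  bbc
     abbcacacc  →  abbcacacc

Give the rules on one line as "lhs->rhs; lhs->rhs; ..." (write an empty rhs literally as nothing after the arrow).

aa->b; ba->; cb->a; cbb->

  | aaccbb => bccbb => bc
  | bba => b
  | aaccbabaabb => bccbabaabb => bcaabaabb => bcbbaabb => baabb => abb
  | bbcbc => bbac => bc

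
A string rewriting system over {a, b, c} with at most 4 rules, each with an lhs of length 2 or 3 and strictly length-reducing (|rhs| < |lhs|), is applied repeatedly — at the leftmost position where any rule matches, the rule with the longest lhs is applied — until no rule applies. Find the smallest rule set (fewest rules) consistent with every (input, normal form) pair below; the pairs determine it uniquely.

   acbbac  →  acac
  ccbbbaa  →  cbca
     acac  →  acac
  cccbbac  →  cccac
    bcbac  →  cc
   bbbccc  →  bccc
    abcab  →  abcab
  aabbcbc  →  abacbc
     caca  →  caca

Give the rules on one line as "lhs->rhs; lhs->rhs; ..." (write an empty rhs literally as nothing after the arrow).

abb->ba; bb->; cba->bc

  | acbbac => acac
  | ccbbbaa => ccbaa => cbca
  | acac
  | cccbbac => cccac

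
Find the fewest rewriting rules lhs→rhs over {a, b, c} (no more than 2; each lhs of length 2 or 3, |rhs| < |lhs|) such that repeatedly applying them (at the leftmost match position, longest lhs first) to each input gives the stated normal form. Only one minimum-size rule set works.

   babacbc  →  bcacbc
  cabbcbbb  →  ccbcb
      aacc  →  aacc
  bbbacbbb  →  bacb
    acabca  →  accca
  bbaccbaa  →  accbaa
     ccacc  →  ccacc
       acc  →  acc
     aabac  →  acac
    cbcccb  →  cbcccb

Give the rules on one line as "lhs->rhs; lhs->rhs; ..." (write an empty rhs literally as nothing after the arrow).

ab->c; bb->

  | babacbc => bcacbc
  | cabbcbbb => ccbcbbb => ccbcb
  | aacc
  | bbbacbbb => bacbbb => bacb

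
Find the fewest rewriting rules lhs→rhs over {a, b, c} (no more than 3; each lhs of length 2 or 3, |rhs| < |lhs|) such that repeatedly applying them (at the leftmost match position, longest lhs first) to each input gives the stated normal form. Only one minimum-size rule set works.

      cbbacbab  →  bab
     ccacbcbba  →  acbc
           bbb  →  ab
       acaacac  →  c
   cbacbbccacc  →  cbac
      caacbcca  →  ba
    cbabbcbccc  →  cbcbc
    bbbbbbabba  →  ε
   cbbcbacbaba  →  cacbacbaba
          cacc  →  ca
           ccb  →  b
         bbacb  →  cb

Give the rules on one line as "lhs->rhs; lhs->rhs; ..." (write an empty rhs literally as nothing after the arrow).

aa->; bb->a; cc->

  | cbbacbab => caacbab => ccbab => bab
  | ccacbcbba => acbcbba => acbcaa => acbc
  | bbb => ab
  | acaacac => accac => aac => c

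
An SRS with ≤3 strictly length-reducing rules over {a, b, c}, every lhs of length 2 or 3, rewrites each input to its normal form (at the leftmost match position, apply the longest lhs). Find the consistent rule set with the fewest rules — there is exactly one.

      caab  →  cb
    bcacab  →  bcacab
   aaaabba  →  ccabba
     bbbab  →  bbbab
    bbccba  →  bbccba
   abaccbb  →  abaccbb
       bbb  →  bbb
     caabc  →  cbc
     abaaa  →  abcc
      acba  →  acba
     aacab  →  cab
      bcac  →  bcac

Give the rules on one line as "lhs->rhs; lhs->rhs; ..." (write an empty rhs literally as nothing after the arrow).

aa->; aaa->cc

  | caab => cb
  | bcacab
  | aaaabba => ccabba
  | bbbab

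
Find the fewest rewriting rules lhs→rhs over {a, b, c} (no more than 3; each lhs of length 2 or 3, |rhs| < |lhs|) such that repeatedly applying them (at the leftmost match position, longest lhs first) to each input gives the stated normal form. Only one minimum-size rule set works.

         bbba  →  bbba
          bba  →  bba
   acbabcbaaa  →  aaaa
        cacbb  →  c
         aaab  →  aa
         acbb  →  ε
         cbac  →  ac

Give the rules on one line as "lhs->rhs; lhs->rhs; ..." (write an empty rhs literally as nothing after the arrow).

  | bbba
  | bba
  | acbabcbaaa => aabcbaaa => acbaaa => aaaa
  | cacbb => cab => c

ab->; cb->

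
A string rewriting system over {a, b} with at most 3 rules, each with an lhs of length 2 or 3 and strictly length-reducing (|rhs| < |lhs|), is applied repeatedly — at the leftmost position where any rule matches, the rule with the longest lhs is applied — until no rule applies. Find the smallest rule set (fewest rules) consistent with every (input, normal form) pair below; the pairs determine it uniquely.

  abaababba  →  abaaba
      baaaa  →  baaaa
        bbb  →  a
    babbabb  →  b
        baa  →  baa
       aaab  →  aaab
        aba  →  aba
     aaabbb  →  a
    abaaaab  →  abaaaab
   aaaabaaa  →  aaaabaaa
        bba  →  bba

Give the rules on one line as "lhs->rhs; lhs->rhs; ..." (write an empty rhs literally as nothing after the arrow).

  | abaababba => abaaba
  | baaaa
  | bbb => a
  | babbabb => babb => b

abb->bb; bab->; bbb->a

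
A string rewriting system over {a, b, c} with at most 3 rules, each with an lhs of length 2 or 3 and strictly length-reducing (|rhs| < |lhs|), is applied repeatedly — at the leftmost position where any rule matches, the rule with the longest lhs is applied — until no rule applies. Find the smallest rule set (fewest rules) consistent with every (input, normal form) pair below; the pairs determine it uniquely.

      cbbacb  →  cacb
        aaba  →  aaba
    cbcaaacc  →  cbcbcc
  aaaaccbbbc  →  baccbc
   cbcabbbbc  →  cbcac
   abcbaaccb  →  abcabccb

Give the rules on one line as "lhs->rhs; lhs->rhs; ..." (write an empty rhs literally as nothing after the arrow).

aaa->b; baa->ab; bb->

  | cbbacb => cacb
  | aaba
  | cbcaaacc => cbcbcc
  | aaaaccbbbc => baccbbbc => baccbc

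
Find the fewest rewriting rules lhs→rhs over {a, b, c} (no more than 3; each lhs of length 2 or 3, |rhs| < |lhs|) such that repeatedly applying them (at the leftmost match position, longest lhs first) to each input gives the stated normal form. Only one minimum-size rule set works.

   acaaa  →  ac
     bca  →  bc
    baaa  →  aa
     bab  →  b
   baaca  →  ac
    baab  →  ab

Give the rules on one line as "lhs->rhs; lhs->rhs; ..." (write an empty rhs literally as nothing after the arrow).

ba->; ca->c

  | acaaa => acaa => aca => ac
  | bca => bc
  | baaa => aa
  | bab => b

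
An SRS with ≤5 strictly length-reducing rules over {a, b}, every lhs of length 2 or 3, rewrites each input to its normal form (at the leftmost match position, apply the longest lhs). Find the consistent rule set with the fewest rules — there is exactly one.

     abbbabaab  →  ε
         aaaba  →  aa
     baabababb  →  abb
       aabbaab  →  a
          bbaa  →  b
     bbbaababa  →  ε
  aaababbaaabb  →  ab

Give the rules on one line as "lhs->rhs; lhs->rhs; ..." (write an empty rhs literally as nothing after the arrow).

  | abbbabaab => abbaaab => abbaab => abbab => aba => ε
  | aaaba => aa
  | baabababb => babababb => aababb => abb
  | aabbaab => aabbab => aaba => a

aba->; ba->; baa->ba; bab->a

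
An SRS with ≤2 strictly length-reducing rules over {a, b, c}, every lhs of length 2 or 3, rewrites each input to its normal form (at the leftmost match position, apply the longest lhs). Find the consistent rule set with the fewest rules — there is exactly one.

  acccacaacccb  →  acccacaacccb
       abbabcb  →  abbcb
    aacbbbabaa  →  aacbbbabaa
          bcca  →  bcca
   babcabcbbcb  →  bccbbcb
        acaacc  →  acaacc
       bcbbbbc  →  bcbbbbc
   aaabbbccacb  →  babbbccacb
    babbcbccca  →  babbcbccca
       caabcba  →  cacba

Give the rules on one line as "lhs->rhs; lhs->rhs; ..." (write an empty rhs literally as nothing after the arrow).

aaa->ba; abc->c

  | acccacaacccb
  | abbabcb => abbcb
  | aacbbbabaa
  | bcca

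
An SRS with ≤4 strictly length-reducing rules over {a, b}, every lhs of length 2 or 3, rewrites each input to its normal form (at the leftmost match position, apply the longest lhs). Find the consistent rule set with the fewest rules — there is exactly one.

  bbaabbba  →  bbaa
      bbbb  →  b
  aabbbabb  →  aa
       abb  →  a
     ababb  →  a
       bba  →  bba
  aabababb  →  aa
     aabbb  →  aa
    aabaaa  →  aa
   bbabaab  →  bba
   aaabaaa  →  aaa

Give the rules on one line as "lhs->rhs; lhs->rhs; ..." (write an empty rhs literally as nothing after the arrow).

ab->a; aba->ab; bbb->

  | bbaabbba => bbaabba => bbaaba => bbaab => bbaa
  | bbbb => b
  | aabbbabb => aabbabb => aababb => aabbb => aabb => aab => aa
  | abb => ab => a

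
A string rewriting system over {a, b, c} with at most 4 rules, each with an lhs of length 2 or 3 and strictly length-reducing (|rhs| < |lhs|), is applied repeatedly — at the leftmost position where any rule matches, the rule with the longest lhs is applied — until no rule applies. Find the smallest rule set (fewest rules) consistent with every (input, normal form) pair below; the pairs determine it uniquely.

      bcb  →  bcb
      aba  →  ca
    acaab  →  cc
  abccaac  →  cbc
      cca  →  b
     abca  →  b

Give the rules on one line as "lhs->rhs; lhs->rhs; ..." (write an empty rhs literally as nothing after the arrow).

ab->c; ac->c; cca->b

  | bcb
  | aba => ca
  | acaab => caab => cac => cc
  | abccaac => cccaac => cbac => cbc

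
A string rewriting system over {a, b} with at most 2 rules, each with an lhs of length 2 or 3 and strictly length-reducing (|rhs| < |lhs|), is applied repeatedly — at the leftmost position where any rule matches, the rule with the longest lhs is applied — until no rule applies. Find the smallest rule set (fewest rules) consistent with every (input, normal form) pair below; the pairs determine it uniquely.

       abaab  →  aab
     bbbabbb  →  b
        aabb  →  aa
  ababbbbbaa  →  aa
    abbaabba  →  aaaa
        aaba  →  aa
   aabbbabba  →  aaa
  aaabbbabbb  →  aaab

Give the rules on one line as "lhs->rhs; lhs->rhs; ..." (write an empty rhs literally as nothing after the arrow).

ba->; bb->

  | abaab => aab
  | bbbabbb => babbb => bbb => b
  | aabb => aa
  | ababbbbbaa => abbbbbaa => abbbaa => abaa => aa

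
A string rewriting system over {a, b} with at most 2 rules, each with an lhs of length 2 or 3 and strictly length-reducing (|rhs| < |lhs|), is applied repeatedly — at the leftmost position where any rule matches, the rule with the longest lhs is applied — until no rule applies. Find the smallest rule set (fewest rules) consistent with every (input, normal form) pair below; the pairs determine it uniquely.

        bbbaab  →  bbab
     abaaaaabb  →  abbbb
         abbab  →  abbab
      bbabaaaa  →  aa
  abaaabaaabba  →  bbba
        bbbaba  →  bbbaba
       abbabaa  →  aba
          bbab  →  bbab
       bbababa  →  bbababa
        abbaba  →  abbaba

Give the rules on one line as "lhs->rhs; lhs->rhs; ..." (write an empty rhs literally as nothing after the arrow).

aab->bb; baa->a

  | bbbaab => bbab
  | abaaaaabb => aaaaabb => aaabbb => abbbb
  | abbab
  | bbabaaaa => bbaaaa => baaa => aa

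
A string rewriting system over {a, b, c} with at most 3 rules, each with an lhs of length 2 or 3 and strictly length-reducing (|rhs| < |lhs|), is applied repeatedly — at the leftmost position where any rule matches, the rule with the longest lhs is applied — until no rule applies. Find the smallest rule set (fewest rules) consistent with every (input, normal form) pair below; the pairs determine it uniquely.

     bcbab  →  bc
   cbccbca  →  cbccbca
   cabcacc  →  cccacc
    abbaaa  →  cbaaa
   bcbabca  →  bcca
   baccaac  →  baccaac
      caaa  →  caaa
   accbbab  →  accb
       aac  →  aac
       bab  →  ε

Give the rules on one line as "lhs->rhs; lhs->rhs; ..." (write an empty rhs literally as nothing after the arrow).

ab->c; bab->

  | bcbab => bc
  | cbccbca
  | cabcacc => cccacc
  | abbaaa => cbaaa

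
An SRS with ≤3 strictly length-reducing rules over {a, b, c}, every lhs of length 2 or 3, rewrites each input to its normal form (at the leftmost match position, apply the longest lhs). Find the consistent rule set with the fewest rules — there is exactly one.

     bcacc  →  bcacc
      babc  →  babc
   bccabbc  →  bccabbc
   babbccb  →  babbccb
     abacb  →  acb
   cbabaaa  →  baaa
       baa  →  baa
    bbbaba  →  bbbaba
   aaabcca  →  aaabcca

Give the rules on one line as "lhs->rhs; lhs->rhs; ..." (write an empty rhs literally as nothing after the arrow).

  | bcacc
  | babc
  | bccabbc
  | babbccb

bac->c; cba->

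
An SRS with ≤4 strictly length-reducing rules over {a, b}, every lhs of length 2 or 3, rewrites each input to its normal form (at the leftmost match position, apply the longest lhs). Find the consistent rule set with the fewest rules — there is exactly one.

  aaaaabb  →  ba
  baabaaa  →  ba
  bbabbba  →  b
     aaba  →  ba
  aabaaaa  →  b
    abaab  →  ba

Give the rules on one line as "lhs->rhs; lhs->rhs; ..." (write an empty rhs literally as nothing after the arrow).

  | aaaaabb => baaabb => bbabb => babb => bab => ba
  | baabaaa => bbbaaa => bbaaa => baaa => bba => ba
  | bbabbba => babbba => babba => baba => baa => bb => b
  | aaba => bba => ba

aa->b; ab->a; bb->b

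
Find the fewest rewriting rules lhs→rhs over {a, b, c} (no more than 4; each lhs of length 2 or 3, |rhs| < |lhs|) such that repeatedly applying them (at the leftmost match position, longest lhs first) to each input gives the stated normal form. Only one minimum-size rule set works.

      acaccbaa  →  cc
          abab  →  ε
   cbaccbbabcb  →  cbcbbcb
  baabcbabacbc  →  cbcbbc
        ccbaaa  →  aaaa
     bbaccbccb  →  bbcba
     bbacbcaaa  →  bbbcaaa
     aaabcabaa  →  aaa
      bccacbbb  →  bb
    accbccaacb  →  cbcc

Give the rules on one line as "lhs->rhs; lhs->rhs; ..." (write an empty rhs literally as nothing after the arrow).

  | acaccbaa => accbaa => cbaa => cc
  | abab => ab => ε
  | cbaccbbabcb => cbcbbabcb => cbcbbcb
  | baabcbabacbc => cbcbabacbc => cbcbacbc => cbcbbc

ab->; ac->; baa->c; ccb->a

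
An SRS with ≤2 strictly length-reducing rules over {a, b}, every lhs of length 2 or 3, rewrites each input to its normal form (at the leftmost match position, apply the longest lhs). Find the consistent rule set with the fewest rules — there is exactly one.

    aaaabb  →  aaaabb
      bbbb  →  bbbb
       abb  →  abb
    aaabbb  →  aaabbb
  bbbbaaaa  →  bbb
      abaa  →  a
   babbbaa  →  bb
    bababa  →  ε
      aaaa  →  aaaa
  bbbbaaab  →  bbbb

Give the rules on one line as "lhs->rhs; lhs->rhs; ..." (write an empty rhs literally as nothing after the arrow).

  | aaaabb
  | bbbb
  | abb
  | aaabbb

ba->; baa->ba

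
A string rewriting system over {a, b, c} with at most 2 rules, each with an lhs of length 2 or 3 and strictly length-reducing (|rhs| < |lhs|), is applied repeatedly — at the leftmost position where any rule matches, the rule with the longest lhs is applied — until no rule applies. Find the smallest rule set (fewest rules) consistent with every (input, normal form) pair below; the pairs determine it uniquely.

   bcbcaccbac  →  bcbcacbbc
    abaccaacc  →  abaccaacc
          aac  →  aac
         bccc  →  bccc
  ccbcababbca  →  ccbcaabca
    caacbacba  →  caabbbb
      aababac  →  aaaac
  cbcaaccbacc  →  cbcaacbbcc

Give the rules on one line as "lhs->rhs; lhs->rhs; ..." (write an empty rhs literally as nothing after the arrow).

bab->a; cba->bb

  | bcbcaccbac => bcbcacbbc
  | abaccaacc
  | aac
  | bccc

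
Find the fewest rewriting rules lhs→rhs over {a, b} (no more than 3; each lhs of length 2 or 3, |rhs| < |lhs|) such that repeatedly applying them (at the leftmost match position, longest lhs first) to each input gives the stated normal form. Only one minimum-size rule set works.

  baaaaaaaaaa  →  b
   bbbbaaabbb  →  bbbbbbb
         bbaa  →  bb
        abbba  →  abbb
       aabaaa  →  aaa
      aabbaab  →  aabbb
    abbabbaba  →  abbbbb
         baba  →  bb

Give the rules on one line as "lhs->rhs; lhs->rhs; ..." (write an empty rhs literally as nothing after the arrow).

aba->; ba->b

  | baaaaaaaaaa => baaaaaaaaa => baaaaaaaa => baaaaaaa => baaaaaa => baaaaa => baaaa => baaa => baa => ba => b
  | bbbbaaabbb => bbbbaabbb => bbbbabbb => bbbbbbb
  | bbaa => bba => bb
  | abbba => abbb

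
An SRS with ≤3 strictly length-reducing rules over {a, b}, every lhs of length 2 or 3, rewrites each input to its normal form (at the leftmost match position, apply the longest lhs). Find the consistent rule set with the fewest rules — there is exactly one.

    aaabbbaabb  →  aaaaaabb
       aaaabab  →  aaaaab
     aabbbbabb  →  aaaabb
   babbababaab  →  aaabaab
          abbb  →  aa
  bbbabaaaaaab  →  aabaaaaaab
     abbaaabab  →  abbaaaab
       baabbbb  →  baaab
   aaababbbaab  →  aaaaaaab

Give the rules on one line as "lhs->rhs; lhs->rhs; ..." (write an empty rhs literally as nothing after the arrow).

  | aaabbbaabb => aaaaaabb
  | aaaabab => aaaaab
  | aabbbbabb => aaababb => aaaabb
  | babbababaab => abbababaab => abababaab => aababaab => aaabaab

bab->ab; bbb->a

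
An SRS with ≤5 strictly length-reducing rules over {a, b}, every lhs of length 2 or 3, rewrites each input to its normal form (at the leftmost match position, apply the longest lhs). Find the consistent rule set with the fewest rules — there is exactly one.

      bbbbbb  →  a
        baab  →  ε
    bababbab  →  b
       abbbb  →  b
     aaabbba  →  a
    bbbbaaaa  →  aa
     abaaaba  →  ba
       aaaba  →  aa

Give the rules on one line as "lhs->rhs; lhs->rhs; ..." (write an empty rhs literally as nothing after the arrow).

  | bbbbbb => abbb => bbb => a
  | baab => bab => bb => ε
  | bababbab => bbabbab => abbab => bbab => ab => b
  | abbbb => bbbb => ab => b

aaa->bb; ab->b; bb->; bbb->a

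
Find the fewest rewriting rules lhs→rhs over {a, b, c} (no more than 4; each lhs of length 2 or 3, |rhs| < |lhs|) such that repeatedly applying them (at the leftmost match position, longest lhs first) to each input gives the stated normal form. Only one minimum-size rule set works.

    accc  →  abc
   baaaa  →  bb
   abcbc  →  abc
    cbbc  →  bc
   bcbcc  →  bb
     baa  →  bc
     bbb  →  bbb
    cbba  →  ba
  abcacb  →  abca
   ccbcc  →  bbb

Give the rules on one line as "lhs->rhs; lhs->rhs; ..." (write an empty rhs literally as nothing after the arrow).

  | accc => abc
  | baaaa => bcaa => bcc => bb
  | abcbc => abc
  | cbbc => bc

aa->c; cb->; cc->b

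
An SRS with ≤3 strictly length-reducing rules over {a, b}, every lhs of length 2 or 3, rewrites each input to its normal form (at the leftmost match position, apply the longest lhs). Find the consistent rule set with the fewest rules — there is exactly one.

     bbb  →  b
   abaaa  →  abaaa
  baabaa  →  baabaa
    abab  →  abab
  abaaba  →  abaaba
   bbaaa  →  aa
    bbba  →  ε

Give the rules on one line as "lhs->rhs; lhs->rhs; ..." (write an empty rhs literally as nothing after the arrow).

bb->b; bba->

  | bbb => bb => b
  | abaaa
  | baabaa
  | abab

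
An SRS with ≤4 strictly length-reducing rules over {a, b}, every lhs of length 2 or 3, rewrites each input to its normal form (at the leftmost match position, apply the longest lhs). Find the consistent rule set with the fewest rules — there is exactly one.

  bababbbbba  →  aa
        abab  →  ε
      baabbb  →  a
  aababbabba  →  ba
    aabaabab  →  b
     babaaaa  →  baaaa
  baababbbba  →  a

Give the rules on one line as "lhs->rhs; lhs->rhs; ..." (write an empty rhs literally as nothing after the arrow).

aab->bb; ab->; bb->a

  | bababbbbba => babbbbba => bbbbba => abbba => bba => aa
  | abab => ab => ε
  | baabbb => bbbbb => abbb => bb => a
  | aababbabba => bbabbabba => aabbabba => bbbabba => ababba => abba => ba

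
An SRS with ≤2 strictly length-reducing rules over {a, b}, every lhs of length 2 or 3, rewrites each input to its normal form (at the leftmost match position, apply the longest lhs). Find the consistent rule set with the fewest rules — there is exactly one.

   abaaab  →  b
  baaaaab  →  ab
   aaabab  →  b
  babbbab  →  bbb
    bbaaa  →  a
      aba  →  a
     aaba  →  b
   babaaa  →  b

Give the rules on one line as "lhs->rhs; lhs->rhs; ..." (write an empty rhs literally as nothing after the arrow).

aa->b; ba->

  | abaaab => aaab => bab => b
  | baaaaab => aaaab => baab => ab
  | aaabab => babab => bab => b
  | babbbab => bbbab => bbb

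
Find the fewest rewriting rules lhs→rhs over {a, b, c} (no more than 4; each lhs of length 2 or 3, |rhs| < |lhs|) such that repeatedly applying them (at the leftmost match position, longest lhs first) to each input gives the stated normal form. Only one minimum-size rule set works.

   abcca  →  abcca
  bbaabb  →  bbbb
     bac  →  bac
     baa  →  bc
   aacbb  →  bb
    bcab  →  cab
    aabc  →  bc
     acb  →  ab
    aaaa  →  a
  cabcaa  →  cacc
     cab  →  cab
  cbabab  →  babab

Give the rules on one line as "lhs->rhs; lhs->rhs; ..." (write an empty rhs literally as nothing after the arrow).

  | abcca
  | bbaabb => bbcbb => bbbb
  | bac
  | baa => bc

aa->c; aaa->; bca->ca; cb->b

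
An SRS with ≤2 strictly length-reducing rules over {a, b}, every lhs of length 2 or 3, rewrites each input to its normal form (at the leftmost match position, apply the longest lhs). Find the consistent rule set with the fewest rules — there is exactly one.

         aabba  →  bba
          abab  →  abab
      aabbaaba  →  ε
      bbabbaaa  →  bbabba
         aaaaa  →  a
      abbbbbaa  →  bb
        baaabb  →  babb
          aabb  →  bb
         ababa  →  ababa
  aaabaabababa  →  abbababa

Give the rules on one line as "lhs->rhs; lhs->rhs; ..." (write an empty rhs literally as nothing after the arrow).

aa->; bbb->a

  | aabba => bba
  | abab
  | aabbaaba => bbaaba => bbba => aa => ε
  | bbabbaaa => bbabba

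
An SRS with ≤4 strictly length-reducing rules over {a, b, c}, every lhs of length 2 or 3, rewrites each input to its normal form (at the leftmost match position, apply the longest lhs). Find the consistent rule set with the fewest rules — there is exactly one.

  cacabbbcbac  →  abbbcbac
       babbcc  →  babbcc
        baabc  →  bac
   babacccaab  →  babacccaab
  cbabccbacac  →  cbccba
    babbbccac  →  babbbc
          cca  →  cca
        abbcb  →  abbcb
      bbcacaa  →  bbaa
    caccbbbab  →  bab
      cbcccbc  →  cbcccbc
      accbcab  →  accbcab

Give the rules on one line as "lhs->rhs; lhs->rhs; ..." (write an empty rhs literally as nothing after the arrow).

abc->c; cac->; cbb->

  | cacabbbcbac => abbbcbac
  | babbcc
  | baabc => bac
  | babacccaab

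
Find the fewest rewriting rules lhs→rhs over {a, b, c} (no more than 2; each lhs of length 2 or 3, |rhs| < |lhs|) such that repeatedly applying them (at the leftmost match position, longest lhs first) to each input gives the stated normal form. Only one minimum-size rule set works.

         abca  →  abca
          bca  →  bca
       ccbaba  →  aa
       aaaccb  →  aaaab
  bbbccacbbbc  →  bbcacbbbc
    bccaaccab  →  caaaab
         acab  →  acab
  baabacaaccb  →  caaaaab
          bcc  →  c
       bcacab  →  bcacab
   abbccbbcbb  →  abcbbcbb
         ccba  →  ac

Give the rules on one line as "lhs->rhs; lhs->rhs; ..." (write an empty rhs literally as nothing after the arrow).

  | abca
  | bca
  | ccbaba => ababa => acba => acc => aa
  | aaaccb => aaaab

ba->c; cc->a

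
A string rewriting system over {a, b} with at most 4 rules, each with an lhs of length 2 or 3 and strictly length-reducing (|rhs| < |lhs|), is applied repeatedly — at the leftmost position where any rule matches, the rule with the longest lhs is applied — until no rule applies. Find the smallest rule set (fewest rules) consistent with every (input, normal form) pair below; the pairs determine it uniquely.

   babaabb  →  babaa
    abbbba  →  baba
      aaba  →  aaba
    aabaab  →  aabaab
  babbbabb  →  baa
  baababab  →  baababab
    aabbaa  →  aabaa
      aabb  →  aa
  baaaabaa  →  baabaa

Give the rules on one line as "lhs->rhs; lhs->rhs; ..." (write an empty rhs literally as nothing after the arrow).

  | babaabb => babaa
  | abbbba => aaaba => baba
  | aaba
  | aabaab

aaa->ba; bb->; bba->ba; bbb->aa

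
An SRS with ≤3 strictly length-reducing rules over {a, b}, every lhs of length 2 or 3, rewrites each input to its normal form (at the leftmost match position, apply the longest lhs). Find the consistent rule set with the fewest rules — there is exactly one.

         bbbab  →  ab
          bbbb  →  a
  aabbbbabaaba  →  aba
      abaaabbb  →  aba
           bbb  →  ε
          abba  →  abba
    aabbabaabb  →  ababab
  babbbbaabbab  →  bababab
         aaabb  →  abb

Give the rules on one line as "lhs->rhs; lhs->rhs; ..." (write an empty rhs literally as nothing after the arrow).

aa->; aab->a; bbb->aa

  | bbbab => aaab => ab
  | bbbb => aab => a
  | aabbbbabaaba => abbbabaaba => aaaabaaba => aabaaba => aaaba => aba
  | abaaabbb => ababbb => abaaa => aba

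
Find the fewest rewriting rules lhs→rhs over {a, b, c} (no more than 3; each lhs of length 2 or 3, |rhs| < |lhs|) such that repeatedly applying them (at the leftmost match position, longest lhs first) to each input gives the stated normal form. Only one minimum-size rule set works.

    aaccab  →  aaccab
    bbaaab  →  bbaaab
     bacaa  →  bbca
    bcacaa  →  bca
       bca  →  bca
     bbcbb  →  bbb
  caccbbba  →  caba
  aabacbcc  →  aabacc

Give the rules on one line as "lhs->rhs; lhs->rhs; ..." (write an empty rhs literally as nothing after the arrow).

aca->bc; cb->

  | aaccab
  | bbaaab
  | bacaa => bbca
  | bcacaa => bcbca => bca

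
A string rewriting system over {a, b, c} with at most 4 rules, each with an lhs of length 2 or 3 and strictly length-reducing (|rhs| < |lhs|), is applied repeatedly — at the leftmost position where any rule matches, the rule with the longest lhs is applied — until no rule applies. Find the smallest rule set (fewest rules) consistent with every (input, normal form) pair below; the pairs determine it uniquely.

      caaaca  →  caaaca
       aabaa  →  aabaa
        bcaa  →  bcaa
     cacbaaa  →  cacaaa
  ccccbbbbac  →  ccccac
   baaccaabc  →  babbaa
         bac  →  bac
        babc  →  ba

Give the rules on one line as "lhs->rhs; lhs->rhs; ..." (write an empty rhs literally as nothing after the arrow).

  | caaaca
  | aabaa
  | bcaa
  | cacbaaa => cacaaa

abc->a; acc->bb; cb->c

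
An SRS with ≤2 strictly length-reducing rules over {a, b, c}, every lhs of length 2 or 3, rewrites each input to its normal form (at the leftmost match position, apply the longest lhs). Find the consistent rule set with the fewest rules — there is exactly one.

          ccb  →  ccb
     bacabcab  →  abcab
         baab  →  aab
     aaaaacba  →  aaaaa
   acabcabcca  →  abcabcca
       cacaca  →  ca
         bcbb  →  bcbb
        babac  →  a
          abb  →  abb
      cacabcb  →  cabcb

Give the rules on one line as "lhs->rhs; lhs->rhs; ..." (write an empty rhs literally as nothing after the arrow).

  | ccb
  | bacabcab => acabcab => abcab
  | baab => aab
  | aaaaacba => aaaaba => aaaaa

ac->; ba->a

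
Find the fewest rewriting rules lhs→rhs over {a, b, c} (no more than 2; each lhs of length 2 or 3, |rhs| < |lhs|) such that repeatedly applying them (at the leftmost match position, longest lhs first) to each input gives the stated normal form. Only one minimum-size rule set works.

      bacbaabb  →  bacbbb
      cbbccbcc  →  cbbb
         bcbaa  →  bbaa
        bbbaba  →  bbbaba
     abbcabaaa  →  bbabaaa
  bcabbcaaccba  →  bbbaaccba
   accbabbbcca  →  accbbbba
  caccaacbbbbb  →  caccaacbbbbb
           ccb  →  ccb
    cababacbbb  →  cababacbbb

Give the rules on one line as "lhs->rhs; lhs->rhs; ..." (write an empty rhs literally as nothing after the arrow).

  | bacbaabb => bacbabb => bacbbb
  | cbbccbcc => cbbcbcc => cbbbcc => cbbbc => cbbb
  | bcbaa => bbaa
  | bbbaba

abb->bb; bc->b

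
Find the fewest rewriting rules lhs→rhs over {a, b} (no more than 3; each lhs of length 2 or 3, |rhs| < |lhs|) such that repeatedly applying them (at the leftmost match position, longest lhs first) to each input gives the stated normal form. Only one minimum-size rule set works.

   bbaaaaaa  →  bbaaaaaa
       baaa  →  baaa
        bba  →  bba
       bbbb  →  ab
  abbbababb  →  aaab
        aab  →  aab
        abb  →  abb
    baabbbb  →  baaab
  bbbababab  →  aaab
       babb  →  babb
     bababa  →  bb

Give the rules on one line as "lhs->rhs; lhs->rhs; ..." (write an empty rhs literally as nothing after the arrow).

  | bbaaaaaa
  | baaa
  | bba
  | bbbb => ab

aba->bb; bbb->a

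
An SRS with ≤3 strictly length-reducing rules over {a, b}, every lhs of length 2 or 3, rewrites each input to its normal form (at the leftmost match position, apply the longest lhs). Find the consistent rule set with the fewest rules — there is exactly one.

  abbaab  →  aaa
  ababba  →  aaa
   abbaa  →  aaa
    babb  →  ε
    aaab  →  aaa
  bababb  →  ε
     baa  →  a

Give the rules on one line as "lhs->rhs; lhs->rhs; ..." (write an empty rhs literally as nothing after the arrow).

ab->a; ba->; bb->

  | abbaab => abaab => aaab => aaa
  | ababba => aabba => aaba => aaa
  | abbaa => abaa => aaa
  | babb => bb => ε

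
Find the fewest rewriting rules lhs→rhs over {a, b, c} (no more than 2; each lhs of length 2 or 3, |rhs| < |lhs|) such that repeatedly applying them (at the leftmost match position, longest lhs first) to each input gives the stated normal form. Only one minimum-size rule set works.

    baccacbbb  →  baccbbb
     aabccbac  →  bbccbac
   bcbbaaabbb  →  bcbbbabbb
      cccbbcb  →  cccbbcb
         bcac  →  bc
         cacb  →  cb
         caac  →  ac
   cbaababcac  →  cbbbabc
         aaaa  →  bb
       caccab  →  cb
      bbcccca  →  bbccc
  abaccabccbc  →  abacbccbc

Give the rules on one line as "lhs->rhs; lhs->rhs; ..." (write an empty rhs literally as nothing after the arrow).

  | baccacbbb => baccbbb
  | aabccbac => bbccbac
  | bcbbaaabbb => bcbbbabbb
  | cccbbcb

aa->b; ca->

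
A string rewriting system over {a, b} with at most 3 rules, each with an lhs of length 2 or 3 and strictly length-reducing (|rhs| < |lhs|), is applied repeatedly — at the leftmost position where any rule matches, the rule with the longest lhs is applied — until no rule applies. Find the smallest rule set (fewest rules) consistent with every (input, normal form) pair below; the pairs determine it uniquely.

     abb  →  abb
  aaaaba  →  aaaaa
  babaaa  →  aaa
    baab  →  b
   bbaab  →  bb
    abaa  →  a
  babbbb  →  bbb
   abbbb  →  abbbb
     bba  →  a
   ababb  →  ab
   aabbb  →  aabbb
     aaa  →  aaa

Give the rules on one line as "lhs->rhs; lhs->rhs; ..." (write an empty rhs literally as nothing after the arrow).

ba->a; baa->; bab->

  | abb
  | aaaaba => aaaaa
  | babaaa => aaa
  | baab => b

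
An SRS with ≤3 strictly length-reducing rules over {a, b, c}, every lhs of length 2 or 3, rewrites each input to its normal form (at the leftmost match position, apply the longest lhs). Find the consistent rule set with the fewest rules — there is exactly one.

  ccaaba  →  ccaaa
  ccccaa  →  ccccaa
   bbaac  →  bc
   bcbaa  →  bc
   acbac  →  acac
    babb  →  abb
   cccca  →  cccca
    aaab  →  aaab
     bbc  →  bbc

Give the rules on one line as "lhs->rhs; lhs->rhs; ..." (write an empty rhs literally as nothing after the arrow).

  | ccaaba => ccaaa
  | ccccaa
  | bbaac => bc
  | bcbaa => bc

ba->a; baa->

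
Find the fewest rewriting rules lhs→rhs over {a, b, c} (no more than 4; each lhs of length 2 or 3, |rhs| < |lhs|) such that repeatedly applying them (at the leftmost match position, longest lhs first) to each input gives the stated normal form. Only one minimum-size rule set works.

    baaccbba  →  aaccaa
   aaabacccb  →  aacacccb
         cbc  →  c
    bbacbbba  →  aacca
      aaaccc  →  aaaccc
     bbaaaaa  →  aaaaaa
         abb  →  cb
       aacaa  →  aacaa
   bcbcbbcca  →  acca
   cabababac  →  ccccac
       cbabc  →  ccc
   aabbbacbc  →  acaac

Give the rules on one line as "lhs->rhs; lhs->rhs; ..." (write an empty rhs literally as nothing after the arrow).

  | baaccbba => aaccbba => aaccaa
  | aaabacccb => aacacccb
  | cbc => c
  | bbacbbba => aacbbba => aacaba => aacca

ab->c; ba->a; bb->a; bc->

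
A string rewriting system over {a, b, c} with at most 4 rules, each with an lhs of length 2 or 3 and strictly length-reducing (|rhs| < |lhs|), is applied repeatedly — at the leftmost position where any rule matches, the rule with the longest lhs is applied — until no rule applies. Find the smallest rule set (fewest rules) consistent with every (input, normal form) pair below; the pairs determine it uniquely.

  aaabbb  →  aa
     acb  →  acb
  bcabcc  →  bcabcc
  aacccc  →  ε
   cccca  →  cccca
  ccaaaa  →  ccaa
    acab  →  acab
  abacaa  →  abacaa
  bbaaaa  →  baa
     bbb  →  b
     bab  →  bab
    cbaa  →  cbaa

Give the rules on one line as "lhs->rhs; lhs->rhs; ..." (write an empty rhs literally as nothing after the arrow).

aaa->aa; aab->aa; acc->; bb->b

  | aaabbb => aabbb => aabb => aab => aa
  | acb
  | bcabcc
  | aacccc => acc => ε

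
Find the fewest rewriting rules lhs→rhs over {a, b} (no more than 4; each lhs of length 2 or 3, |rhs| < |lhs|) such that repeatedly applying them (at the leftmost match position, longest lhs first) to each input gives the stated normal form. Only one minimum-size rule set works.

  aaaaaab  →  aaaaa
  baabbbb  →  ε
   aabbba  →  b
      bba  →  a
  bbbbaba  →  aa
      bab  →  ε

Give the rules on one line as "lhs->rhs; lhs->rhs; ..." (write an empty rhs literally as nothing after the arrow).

ab->; ba->b; bb->; bbb->aa

  | aaaaaab => aaaaa
  | baabbbb => babbbb => bbbbb => aabb => ab => ε
  | aabbba => abba => ba => b
  | bba => a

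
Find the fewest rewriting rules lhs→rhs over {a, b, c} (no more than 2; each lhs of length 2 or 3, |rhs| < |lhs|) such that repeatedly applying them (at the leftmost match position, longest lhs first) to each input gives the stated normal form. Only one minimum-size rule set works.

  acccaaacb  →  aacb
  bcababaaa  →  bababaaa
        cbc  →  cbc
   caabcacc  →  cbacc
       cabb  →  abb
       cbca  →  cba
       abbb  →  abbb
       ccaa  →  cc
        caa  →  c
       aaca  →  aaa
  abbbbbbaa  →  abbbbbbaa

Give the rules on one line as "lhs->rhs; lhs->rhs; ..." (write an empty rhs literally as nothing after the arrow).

ca->a; caa->c

  | acccaaacb => acccacb => accacb => acacb => aacb
  | bcababaaa => bababaaa
  | cbc
  | caabcacc => cbcacc => cbacc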